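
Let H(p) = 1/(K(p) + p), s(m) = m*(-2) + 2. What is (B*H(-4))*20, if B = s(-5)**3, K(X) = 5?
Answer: 34560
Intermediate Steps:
s(m) = 2 - 2*m (s(m) = -2*m + 2 = 2 - 2*m)
H(p) = 1/(5 + p)
B = 1728 (B = (2 - 2*(-5))**3 = (2 + 10)**3 = 12**3 = 1728)
(B*H(-4))*20 = (1728/(5 - 4))*20 = (1728/1)*20 = (1728*1)*20 = 1728*20 = 34560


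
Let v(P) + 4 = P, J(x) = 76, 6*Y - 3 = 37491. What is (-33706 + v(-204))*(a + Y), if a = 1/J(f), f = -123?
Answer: -8053303225/38 ≈ -2.1193e+8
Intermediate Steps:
Y = 6249 (Y = ½ + (⅙)*37491 = ½ + 12497/2 = 6249)
v(P) = -4 + P
a = 1/76 ≈ 0.013158
(-33706 + v(-204))*(a + Y) = (-33706 + (-4 - 204))*(1/76 + 6249) = (-33706 - 208)*(474925/76) = -33914*474925/76 = -8053303225/38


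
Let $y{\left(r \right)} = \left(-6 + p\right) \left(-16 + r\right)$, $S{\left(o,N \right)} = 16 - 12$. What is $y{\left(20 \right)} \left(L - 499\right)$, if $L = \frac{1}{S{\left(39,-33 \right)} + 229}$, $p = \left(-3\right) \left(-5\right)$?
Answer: $- \frac{4185576}{233} \approx -17964.0$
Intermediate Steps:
$S{\left(o,N \right)} = 4$
$p = 15$
$L = \frac{1}{233}$ ($L = \frac{1}{4 + 229} = \frac{1}{233} \approx 0.0042918$)
$y{\left(r \right)} = -144 + 9 r$ ($y{\left(r \right)} = \left(-6 + 15\right) \left(-16 + r\right) = 9 \left(-16 + r\right) = -144 + 9 r$)
$y{\left(20 \right)} \left(L - 499\right) = \left(-144 + 9 \cdot 20\right) \left(\frac{1}{233} - 499\right) = \left(-144 + 180\right) \left(- \frac{116266}{233}\right) = 36 \left(- \frac{116266}{233}\right) = - \frac{4185576}{233}$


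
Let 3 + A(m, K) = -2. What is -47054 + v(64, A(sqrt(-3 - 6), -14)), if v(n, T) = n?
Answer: -46990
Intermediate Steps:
A(m, K) = -5 (A(m, K) = -3 - 2 = -5)
-47054 + v(64, A(sqrt(-3 - 6), -14)) = -47054 + 64 = -46990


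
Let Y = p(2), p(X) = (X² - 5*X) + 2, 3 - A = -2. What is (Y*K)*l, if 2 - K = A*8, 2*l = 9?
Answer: 684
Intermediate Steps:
A = 5 (A = 3 - 1*(-2) = 3 + 2 = 5)
p(X) = 2 + X² - 5*X
l = 9/2 (l = (½)*9 = 9/2 ≈ 4.5000)
Y = -4 (Y = 2 + 2² - 5*2 = 2 + 4 - 10 = -4)
K = -38 (K = 2 - 5*8 = 2 - 1*40 = 2 - 40 = -38)
(Y*K)*l = -4*(-38)*(9/2) = 152*(9/2) = 684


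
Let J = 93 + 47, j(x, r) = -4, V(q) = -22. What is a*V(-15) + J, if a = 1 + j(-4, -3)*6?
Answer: 646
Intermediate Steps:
J = 140
a = -23 (a = 1 - 4*6 = 1 - 24 = -23)
a*V(-15) + J = -23*(-22) + 140 = 506 + 140 = 646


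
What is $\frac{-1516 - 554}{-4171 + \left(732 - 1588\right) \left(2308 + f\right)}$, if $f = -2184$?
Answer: $\frac{414}{22063} \approx 0.018764$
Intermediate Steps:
$\frac{-1516 - 554}{-4171 + \left(732 - 1588\right) \left(2308 + f\right)} = \frac{-1516 - 554}{-4171 + \left(732 - 1588\right) \left(2308 - 2184\right)} = - \frac{2070}{-4171 - 106144} = - \frac{2070}{-110315} = \left(-2070\right) \left(- \frac{1}{110315}\right) = \frac{414}{22063}$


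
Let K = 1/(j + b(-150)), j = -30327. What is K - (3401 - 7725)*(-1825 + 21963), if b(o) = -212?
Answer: 2659235707767/30539 ≈ 8.7077e+7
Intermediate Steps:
K = -1/30539 (K = 1/(-30327 - 212) = 1/(-30539) = -1/30539 ≈ -3.2745e-5)
K - (3401 - 7725)*(-1825 + 21963) = -1/30539 - (3401 - 7725)*(-1825 + 21963) = -1/30539 - (-4324)*20138 = -1/30539 - 1*(-87076712) = -1/30539 + 87076712 = 2659235707767/30539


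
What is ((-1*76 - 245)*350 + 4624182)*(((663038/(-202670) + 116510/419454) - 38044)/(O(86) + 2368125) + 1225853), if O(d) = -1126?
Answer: 7134090142335512087727542936/1289873985444345 ≈ 5.5308e+12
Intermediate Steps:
((-1*76 - 245)*350 + 4624182)*(((663038/(-202670) + 116510/419454) - 38044)/(O(86) + 2368125) + 1225853) = ((-1*76 - 245)*350 + 4624182)*(((663038/(-202670) + 116510/419454) - 38044)/(-1126 + 2368125) + 1225853) = ((-76 - 245)*350 + 4624182)*(((663038*(-1/202670) + 116510*(1/419454)) - 38044)/2366999 + 1225853) = (-321*350 + 4624182)*(((-331519/101335 + 58255/209727) - 38044)*(1/2366999) + 1225853) = (-112350 + 4624182)*((-63625214888/21252685545 - 38044)*(1/2366999) + 1225853) = 4511832*(-808600794088868/21252685545*1/2366999 + 1225853) = 4511832*(-808600794088868/50305085432329455 + 1225853) = 4511832*(61666639083876565311247/50305085432329455) = 7134090142335512087727542936/1289873985444345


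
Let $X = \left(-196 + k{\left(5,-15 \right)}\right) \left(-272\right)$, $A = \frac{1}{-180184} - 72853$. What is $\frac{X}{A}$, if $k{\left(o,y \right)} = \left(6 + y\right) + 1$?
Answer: $- \frac{9998049792}{13126944953} \approx -0.76164$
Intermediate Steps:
$k{\left(o,y \right)} = 7 + y$
$A = - \frac{13126944953}{180184}$ ($A = - \frac{1}{180184} - 72853 = - \frac{13126944953}{180184} \approx -72853.0$)
$X = 55488$ ($X = \left(-196 + \left(7 - 15\right)\right) \left(-272\right) = \left(-196 - 8\right) \left(-272\right) = \left(-204\right) \left(-272\right) = 55488$)
$\frac{X}{A} = \frac{55488}{- \frac{13126944953}{180184}} = 55488 \left(- \frac{180184}{13126944953}\right) = - \frac{9998049792}{13126944953}$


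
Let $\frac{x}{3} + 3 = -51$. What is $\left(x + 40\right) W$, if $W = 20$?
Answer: $-2440$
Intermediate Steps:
$x = -162$ ($x = -9 + 3 \left(-51\right) = -9 - 153 = -162$)
$\left(x + 40\right) W = \left(-162 + 40\right) 20 = \left(-122\right) 20 = -2440$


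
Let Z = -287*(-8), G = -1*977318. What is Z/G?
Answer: -1148/488659 ≈ -0.0023493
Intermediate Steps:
G = -977318
Z = 2296
Z/G = 2296/(-977318) = 2296*(-1/977318) = -1148/488659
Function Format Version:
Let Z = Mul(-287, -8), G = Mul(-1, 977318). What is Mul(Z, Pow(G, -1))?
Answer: Rational(-1148, 488659) ≈ -0.0023493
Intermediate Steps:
G = -977318
Z = 2296
Mul(Z, Pow(G, -1)) = Mul(2296, Pow(-977318, -1)) = Mul(2296, Rational(-1, 977318)) = Rational(-1148, 488659)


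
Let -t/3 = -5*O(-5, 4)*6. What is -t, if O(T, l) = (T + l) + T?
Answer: 540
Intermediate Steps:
O(T, l) = l + 2*T
t = -540 (t = -3*(-5*(4 + 2*(-5)))*6 = -3*(-5*(4 - 10))*6 = -3*(-5*(-6))*6 = -90*6 = -3*180 = -540)
-t = -1*(-540) = 540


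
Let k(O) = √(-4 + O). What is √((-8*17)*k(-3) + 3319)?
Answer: √(3319 - 136*I*√7) ≈ 57.695 - 3.1183*I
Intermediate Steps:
√((-8*17)*k(-3) + 3319) = √((-8*17)*√(-4 - 3) + 3319) = √(-136*I*√7 + 3319) = √(3319 - 136*I*√7)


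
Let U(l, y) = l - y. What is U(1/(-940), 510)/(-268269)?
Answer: 479401/252172860 ≈ 0.0019011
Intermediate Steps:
U(1/(-940), 510)/(-268269) = (1/(-940) - 1*510)/(-268269) = (-1/940 - 510)*(-1/268269) = -479401/940*(-1/268269) = 479401/252172860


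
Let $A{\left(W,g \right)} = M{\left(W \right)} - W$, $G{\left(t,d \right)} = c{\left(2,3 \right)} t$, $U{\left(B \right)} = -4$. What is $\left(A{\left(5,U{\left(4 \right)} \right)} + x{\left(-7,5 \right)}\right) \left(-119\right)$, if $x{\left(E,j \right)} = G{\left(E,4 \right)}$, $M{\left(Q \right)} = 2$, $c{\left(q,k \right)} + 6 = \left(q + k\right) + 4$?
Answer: $2856$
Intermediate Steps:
$c{\left(q,k \right)} = -2 + k + q$ ($c{\left(q,k \right)} = -6 + \left(\left(q + k\right) + 4\right) = -6 + \left(\left(k + q\right) + 4\right) = -6 + \left(4 + k + q\right) = -2 + k + q$)
$G{\left(t,d \right)} = 3 t$ ($G{\left(t,d \right)} = \left(-2 + 3 + 2\right) t = 3 t$)
$x{\left(E,j \right)} = 3 E$
$A{\left(W,g \right)} = 2 - W$
$\left(A{\left(5,U{\left(4 \right)} \right)} + x{\left(-7,5 \right)}\right) \left(-119\right) = \left(\left(2 - 5\right) + 3 \left(-7\right)\right) \left(-119\right) = \left(\left(2 - 5\right) - 21\right) \left(-119\right) = \left(-3 - 21\right) \left(-119\right) = \left(-24\right) \left(-119\right) = 2856$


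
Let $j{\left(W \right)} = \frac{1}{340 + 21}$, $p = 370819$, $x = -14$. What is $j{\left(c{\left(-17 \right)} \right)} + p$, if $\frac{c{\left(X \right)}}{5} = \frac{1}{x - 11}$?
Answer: $\frac{133865660}{361} \approx 3.7082 \cdot 10^{5}$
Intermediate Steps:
$c{\left(X \right)} = - \frac{1}{5}$ ($c{\left(X \right)} = \frac{5}{-14 - 11} = \frac{5}{-25} = 5 \left(- \frac{1}{25}\right) = - \frac{1}{5}$)
$j{\left(W \right)} = \frac{1}{361}$
$j{\left(c{\left(-17 \right)} \right)} + p = \frac{1}{361} + 370819 = \frac{133865660}{361}$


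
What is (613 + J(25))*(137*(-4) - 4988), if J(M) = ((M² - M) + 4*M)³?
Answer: -1898851393568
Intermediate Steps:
J(M) = (M² + 3*M)³
(613 + J(25))*(137*(-4) - 4988) = (613 + 25³*(3 + 25)³)*(137*(-4) - 4988) = (613 + 15625*28³)*(-548 - 4988) = (613 + 15625*21952)*(-5536) = (613 + 343000000)*(-5536) = 343000613*(-5536) = -1898851393568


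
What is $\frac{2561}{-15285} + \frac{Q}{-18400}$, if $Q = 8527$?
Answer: $- \frac{35491519}{56248800} \approx -0.63097$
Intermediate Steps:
$\frac{2561}{-15285} + \frac{Q}{-18400} = \frac{2561}{-15285} + \frac{8527}{-18400} = 2561 \left(- \frac{1}{15285}\right) + 8527 \left(- \frac{1}{18400}\right) = - \frac{2561}{15285} - \frac{8527}{18400} = - \frac{35491519}{56248800}$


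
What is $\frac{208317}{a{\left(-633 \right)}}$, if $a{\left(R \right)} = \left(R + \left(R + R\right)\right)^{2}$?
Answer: $\frac{69439}{1202067} \approx 0.057766$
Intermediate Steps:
$a{\left(R \right)} = 9 R^{2}$ ($a{\left(R \right)} = \left(R + 2 R\right)^{2} = \left(3 R\right)^{2} = 9 R^{2}$)
$\frac{208317}{a{\left(-633 \right)}} = \frac{208317}{9 \left(-633\right)^{2}} = \frac{208317}{9 \cdot 400689} = \frac{208317}{3606201} = 208317 \cdot \frac{1}{3606201} = \frac{69439}{1202067}$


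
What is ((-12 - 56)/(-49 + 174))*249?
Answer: -16932/125 ≈ -135.46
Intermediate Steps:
((-12 - 56)/(-49 + 174))*249 = -68/125*249 = -16932/125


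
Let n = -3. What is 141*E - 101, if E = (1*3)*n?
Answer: -1370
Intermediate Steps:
E = -9 (E = (1*3)*(-3) = 3*(-3) = -9)
141*E - 101 = 141*(-9) - 101 = -1269 - 101 = -1370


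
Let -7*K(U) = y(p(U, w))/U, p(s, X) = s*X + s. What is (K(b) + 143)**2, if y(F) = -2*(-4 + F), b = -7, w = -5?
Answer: 48427681/2401 ≈ 20170.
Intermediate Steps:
p(s, X) = s + X*s (p(s, X) = X*s + s = s + X*s)
y(F) = 8 - 2*F
K(U) = -(8 + 8*U)/(7*U) (K(U) = -(8 - 2*U*(1 - 5))/(7*U) = -(8 - 2*U*(-4))/(7*U) = -(8 - (-8)*U)/(7*U) = -(8 + 8*U)/(7*U))
(K(b) + 143)**2 = ((8/7)*(-1 - 1*(-7))/(-7) + 143)**2 = ((8/7)*(-1/7)*(-1 + 7) + 143)**2 = ((8/7)*(-1/7)*6 + 143)**2 = (-48/49 + 143)**2 = (6959/49)**2 = 48427681/2401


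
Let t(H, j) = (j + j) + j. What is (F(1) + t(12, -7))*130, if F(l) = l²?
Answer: -2600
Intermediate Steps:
t(H, j) = 3*j (t(H, j) = 2*j + j = 3*j)
(F(1) + t(12, -7))*130 = (1² + 3*(-7))*130 = (1 - 21)*130 = -20*130 = -2600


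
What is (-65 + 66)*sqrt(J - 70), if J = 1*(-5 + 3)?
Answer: 6*I*sqrt(2) ≈ 8.4853*I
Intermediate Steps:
J = -2 (J = 1*(-2) = -2)
(-65 + 66)*sqrt(J - 70) = (-65 + 66)*sqrt(-2 - 70) = 1*sqrt(-72) = 1*(6*I*sqrt(2)) = 6*I*sqrt(2)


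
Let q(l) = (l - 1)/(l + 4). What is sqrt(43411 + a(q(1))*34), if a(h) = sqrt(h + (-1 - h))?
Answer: sqrt(43411 + 34*I) ≈ 208.35 + 0.0816*I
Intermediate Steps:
q(l) = (-1 + l)/(4 + l)
a(h) = I (a(h) = sqrt(-1) = I)
sqrt(43411 + a(q(1))*34) = sqrt(43411 + I*34) = sqrt(43411 + 34*I)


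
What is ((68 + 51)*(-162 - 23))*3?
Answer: -66045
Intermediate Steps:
((68 + 51)*(-162 - 23))*3 = (119*(-185))*3 = -22015*3 = -66045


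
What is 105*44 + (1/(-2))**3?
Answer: 36959/8 ≈ 4619.9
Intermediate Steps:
105*44 + (1/(-2))**3 = 4620 + (-1/2)**3 = 4620 - 1/8 = 36959/8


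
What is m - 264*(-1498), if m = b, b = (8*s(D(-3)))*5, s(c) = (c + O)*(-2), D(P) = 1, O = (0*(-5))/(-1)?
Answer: 395392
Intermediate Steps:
O = 0 (O = 0*(-1) = 0)
s(c) = -2*c (s(c) = (c + 0)*(-2) = c*(-2) = -2*c)
b = -80 (b = (8*(-2*1))*5 = (8*(-2))*5 = -16*5 = -80)
m = -80
m - 264*(-1498) = -80 - 264*(-1498) = -80 + 395472 = 395392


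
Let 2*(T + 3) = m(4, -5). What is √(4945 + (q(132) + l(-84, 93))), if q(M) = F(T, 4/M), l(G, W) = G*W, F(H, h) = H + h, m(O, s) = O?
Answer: I*√3123219/33 ≈ 53.553*I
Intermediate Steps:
T = -1 (T = -3 + (½)*4 = -3 + 2 = -1)
q(M) = -1 + 4/M
√(4945 + (q(132) + l(-84, 93))) = √(4945 + ((4 - 1*132)/132 - 84*93)) = √(4945 + ((4 - 132)/132 - 7812)) = √(4945 + ((1/132)*(-128) - 7812)) = √(4945 + (-32/33 - 7812)) = √(4945 - 257828/33) = √(-94643/33) = I*√3123219/33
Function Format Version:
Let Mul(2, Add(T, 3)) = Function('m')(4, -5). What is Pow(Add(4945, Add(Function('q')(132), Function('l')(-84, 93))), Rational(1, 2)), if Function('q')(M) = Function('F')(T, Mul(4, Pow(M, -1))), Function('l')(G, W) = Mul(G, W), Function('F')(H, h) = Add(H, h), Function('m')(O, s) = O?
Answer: Mul(Rational(1, 33), I, Pow(3123219, Rational(1, 2))) ≈ Mul(53.553, I)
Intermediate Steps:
T = -1 (T = Add(-3, Mul(Rational(1, 2), 4)) = Add(-3, 2) = -1)
Function('q')(M) = Add(-1, Mul(4, Pow(M, -1)))
Pow(Add(4945, Add(Function('q')(132), Function('l')(-84, 93))), Rational(1, 2)) = Pow(Add(4945, Add(Mul(Pow(132, -1), Add(4, Mul(-1, 132))), Mul(-84, 93))), Rational(1, 2)) = Pow(Add(4945, Add(Mul(Rational(1, 132), Add(4, -132)), -7812)), Rational(1, 2)) = Pow(Add(4945, Add(Mul(Rational(1, 132), -128), -7812)), Rational(1, 2)) = Pow(Add(4945, Add(Rational(-32, 33), -7812)), Rational(1, 2)) = Pow(Add(4945, Rational(-257828, 33)), Rational(1, 2)) = Pow(Rational(-94643, 33), Rational(1, 2)) = Mul(Rational(1, 33), I, Pow(3123219, Rational(1, 2)))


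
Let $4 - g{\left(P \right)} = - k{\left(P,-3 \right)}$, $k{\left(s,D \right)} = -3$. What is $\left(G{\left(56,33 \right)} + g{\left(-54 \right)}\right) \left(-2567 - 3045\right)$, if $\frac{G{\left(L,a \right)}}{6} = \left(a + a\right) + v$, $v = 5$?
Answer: $-2396324$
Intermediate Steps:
$G{\left(L,a \right)} = 30 + 12 a$ ($G{\left(L,a \right)} = 6 \left(\left(a + a\right) + 5\right) = 6 \left(2 a + 5\right) = 6 \left(5 + 2 a\right) = 30 + 12 a$)
$g{\left(P \right)} = 1$ ($g{\left(P \right)} = 4 - \left(-1\right) \left(-3\right) = 4 - 3 = 1$)
$\left(G{\left(56,33 \right)} + g{\left(-54 \right)}\right) \left(-2567 - 3045\right) = \left(\left(30 + 12 \cdot 33\right) + 1\right) \left(-2567 - 3045\right) = \left(\left(30 + 396\right) + 1\right) \left(-5612\right) = \left(426 + 1\right) \left(-5612\right) = 427 \left(-5612\right) = -2396324$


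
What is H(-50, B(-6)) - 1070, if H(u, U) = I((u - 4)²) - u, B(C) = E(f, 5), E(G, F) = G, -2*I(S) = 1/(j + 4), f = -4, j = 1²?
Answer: -10201/10 ≈ -1020.1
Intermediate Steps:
j = 1
I(S) = -⅒ (I(S) = -1/(2*(1 + 4)) = -½/5 = -½*⅕ = -⅒)
B(C) = -4
H(u, U) = -⅒ - u
H(-50, B(-6)) - 1070 = (-⅒ - 1*(-50)) - 1070 = (-⅒ + 50) - 1070 = 499/10 - 1070 = -10201/10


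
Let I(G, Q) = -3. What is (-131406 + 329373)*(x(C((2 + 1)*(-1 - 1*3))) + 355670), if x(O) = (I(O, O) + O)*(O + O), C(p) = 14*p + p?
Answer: 83452988850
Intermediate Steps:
C(p) = 15*p
x(O) = 2*O*(-3 + O) (x(O) = (-3 + O)*(O + O) = (-3 + O)*(2*O) = 2*O*(-3 + O))
(-131406 + 329373)*(x(C((2 + 1)*(-1 - 1*3))) + 355670) = (-131406 + 329373)*(2*(15*((2 + 1)*(-1 - 1*3)))*(-3 + 15*((2 + 1)*(-1 - 1*3))) + 355670) = 197967*(2*(15*(3*(-1 - 3)))*(-3 + 15*(3*(-1 - 3))) + 355670) = 197967*(2*(15*(3*(-4)))*(-3 + 15*(3*(-4))) + 355670) = 197967*(2*(15*(-12))*(-3 + 15*(-12)) + 355670) = 197967*(2*(-180)*(-3 - 180) + 355670) = 197967*(2*(-180)*(-183) + 355670) = 197967*(65880 + 355670) = 197967*421550 = 83452988850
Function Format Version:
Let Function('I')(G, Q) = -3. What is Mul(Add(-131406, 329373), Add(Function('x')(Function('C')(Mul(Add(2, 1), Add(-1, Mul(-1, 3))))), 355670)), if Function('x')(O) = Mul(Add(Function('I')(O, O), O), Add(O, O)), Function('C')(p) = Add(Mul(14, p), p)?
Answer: 83452988850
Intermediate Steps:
Function('C')(p) = Mul(15, p)
Function('x')(O) = Mul(2, O, Add(-3, O)) (Function('x')(O) = Mul(Add(-3, O), Add(O, O)) = Mul(Add(-3, O), Mul(2, O)) = Mul(2, O, Add(-3, O)))
Mul(Add(-131406, 329373), Add(Function('x')(Function('C')(Mul(Add(2, 1), Add(-1, Mul(-1, 3))))), 355670)) = Mul(Add(-131406, 329373), Add(Mul(2, Mul(15, Mul(Add(2, 1), Add(-1, Mul(-1, 3)))), Add(-3, Mul(15, Mul(Add(2, 1), Add(-1, Mul(-1, 3)))))), 355670)) = Mul(197967, Add(Mul(2, Mul(15, Mul(3, Add(-1, -3))), Add(-3, Mul(15, Mul(3, Add(-1, -3))))), 355670)) = Mul(197967, Add(Mul(2, Mul(15, Mul(3, -4)), Add(-3, Mul(15, Mul(3, -4)))), 355670)) = Mul(197967, Add(Mul(2, Mul(15, -12), Add(-3, Mul(15, -12))), 355670)) = Mul(197967, Add(Mul(2, -180, Add(-3, -180)), 355670)) = Mul(197967, Add(Mul(2, -180, -183), 355670)) = Mul(197967, Add(65880, 355670)) = Mul(197967, 421550) = 83452988850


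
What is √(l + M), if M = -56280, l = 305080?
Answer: 20*√622 ≈ 498.80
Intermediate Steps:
√(l + M) = √(305080 - 56280) = √248800 = 20*√622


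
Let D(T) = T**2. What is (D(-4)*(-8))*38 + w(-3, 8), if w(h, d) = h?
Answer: -4867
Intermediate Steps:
(D(-4)*(-8))*38 + w(-3, 8) = ((-4)**2*(-8))*38 - 3 = (16*(-8))*38 - 3 = -128*38 - 3 = -4864 - 3 = -4867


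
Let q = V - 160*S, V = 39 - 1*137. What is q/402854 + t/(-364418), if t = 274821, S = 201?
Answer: -61234067489/73403624486 ≈ -0.83421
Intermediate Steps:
V = -98 (V = 39 - 137 = -98)
q = -32258 (q = -98 - 160*201 = -98 - 32160 = -32258)
q/402854 + t/(-364418) = -32258/402854 + 274821/(-364418) = -32258*1/402854 + 274821*(-1/364418) = -16129/201427 - 274821/364418 = -61234067489/73403624486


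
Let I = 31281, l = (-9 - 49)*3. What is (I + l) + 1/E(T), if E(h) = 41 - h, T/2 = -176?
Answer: 12225052/393 ≈ 31107.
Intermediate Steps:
l = -174 (l = -58*3 = -174)
T = -352 (T = 2*(-176) = -352)
(I + l) + 1/E(T) = (31281 - 174) + 1/(41 - 1*(-352)) = 31107 + 1/(41 + 352) = 31107 + 1/393 = 12225052/393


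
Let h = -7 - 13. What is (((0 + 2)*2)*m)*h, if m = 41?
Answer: -3280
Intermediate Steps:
h = -20
(((0 + 2)*2)*m)*h = (((0 + 2)*2)*41)*(-20) = ((2*2)*41)*(-20) = (4*41)*(-20) = 164*(-20) = -3280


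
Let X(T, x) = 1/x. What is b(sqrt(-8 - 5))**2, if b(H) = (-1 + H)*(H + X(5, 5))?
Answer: 4148/25 + 528*I*sqrt(13)/25 ≈ 165.92 + 76.149*I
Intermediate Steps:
b(H) = (-1 + H)*(1/5 + H) (b(H) = (-1 + H)*(H + 1/5) = (-1 + H)*(1/5 + H))
b(sqrt(-8 - 5))**2 = (-1/5 + (sqrt(-8 - 5))**2 - 4*sqrt(-8 - 5)/5)**2 = (-1/5 + (sqrt(-13))**2 - 4*I*sqrt(13)/5)**2 = (-1/5 + (I*sqrt(13))**2 - 4*I*sqrt(13)/5)**2 = (-1/5 - 13 - 4*I*sqrt(13)/5)**2 = (-66/5 - 4*I*sqrt(13)/5)**2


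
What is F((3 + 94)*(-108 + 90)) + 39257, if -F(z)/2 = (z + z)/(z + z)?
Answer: 39255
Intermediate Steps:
F(z) = -2 (F(z) = -2*(z + z)/(z + z) = -2*2*z/(2*z) = -2*2*z*1/(2*z) = -2*1 = -2)
F((3 + 94)*(-108 + 90)) + 39257 = -2 + 39257 = 39255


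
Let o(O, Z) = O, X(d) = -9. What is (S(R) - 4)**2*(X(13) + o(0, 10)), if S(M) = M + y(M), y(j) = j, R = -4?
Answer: -1296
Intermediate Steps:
S(M) = 2*M (S(M) = M + M = 2*M)
(S(R) - 4)**2*(X(13) + o(0, 10)) = (2*(-4) - 4)**2*(-9 + 0) = (-8 - 4)**2*(-9) = (-12)**2*(-9) = 144*(-9) = -1296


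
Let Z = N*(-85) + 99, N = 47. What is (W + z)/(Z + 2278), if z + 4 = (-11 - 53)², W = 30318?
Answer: -17205/809 ≈ -21.267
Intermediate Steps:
Z = -3896 (Z = 47*(-85) + 99 = -3995 + 99 = -3896)
z = 4092 (z = -4 + (-11 - 53)² = -4 + (-64)² = -4 + 4096 = 4092)
(W + z)/(Z + 2278) = (30318 + 4092)/(-3896 + 2278) = 34410/(-1618) = 34410*(-1/1618) = -17205/809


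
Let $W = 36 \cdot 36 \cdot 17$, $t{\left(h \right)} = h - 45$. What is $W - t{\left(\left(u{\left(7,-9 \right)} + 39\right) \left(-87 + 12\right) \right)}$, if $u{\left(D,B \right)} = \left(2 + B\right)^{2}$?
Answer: $28677$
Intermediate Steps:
$t{\left(h \right)} = -45 + h$ ($t{\left(h \right)} = h - 45 = -45 + h$)
$W = 22032$ ($W = 1296 \cdot 17 = 22032$)
$W - t{\left(\left(u{\left(7,-9 \right)} + 39\right) \left(-87 + 12\right) \right)} = 22032 - \left(-45 + \left(\left(2 - 9\right)^{2} + 39\right) \left(-87 + 12\right)\right) = 22032 - \left(-45 + \left(\left(-7\right)^{2} + 39\right) \left(-75\right)\right) = 22032 - \left(-45 + \left(49 + 39\right) \left(-75\right)\right) = 22032 - \left(-45 + 88 \left(-75\right)\right) = 22032 - \left(-45 - 6600\right) = 22032 - -6645 = 22032 + 6645 = 28677$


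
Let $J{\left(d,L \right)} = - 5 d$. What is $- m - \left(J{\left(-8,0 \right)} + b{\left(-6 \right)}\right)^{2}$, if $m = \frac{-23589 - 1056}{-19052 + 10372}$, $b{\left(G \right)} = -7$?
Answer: $- \frac{61143}{56} \approx -1091.8$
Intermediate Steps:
$m = \frac{159}{56}$ ($m = - \frac{24645}{-8680} = \left(-24645\right) \left(- \frac{1}{8680}\right) = \frac{159}{56} \approx 2.8393$)
$- m - \left(J{\left(-8,0 \right)} + b{\left(-6 \right)}\right)^{2} = \left(-1\right) \frac{159}{56} - \left(\left(-5\right) \left(-8\right) - 7\right)^{2} = - \frac{159}{56} - \left(40 - 7\right)^{2} = - \frac{159}{56} - 33^{2} = - \frac{159}{56} - 1089 = - \frac{61143}{56}$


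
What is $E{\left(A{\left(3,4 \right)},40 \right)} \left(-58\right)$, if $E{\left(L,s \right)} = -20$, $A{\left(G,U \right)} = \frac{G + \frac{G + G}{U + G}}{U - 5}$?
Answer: $1160$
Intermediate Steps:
$A{\left(G,U \right)} = \frac{G + \frac{2 G}{G + U}}{-5 + U}$
$E{\left(A{\left(3,4 \right)},40 \right)} \left(-58\right) = \left(-20\right) \left(-58\right) = 1160$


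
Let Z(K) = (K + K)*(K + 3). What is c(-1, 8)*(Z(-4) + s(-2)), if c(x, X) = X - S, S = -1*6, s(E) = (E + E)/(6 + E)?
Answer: 98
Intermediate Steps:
s(E) = 2*E/(6 + E) (s(E) = (2*E)/(6 + E) = 2*E/(6 + E))
S = -6
Z(K) = 2*K*(3 + K) (Z(K) = (2*K)*(3 + K) = 2*K*(3 + K))
c(x, X) = 6 + X (c(x, X) = X - 1*(-6) = X + 6 = 6 + X)
c(-1, 8)*(Z(-4) + s(-2)) = (6 + 8)*(2*(-4)*(3 - 4) + 2*(-2)/(6 - 2)) = 14*(2*(-4)*(-1) + 2*(-2)/4) = 14*(8 + 2*(-2)*(¼)) = 14*(8 - 1) = 14*7 = 98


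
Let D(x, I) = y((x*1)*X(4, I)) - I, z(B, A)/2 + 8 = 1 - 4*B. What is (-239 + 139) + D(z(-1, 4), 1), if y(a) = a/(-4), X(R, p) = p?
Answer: -199/2 ≈ -99.500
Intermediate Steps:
y(a) = -a/4 (y(a) = a*(-1/4) = -a/4)
z(B, A) = -14 - 8*B (z(B, A) = -16 + 2*(1 - 4*B) = -16 + (2 - 8*B) = -14 - 8*B)
D(x, I) = -I - I*x/4 (D(x, I) = -x*1*I/4 - I = -x*I/4 - I = -I*x/4 - I = -I - I*x/4)
(-239 + 139) + D(z(-1, 4), 1) = (-239 + 139) + (1/4)*1*(-4 - (-14 - 8*(-1))) = -100 + (1/4)*1*(-4 - (-14 + 8)) = -100 + (1/4)*1*(-4 - 1*(-6)) = -100 + (1/4)*1*(-4 + 6) = -100 + (1/4)*1*2 = -100 + 1/2 = -199/2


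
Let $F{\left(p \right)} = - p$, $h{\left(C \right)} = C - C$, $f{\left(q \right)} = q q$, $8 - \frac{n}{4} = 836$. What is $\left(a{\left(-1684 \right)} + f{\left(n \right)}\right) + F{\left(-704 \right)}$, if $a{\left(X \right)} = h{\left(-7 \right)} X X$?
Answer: $10970048$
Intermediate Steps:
$n = -3312$ ($n = 32 - 3344 = -3312$)
$f{\left(q \right)} = q^{2}$
$h{\left(C \right)} = 0$
$a{\left(X \right)} = 0$ ($a{\left(X \right)} = 0 X X = 0 X^{2} = 0$)
$\left(a{\left(-1684 \right)} + f{\left(n \right)}\right) + F{\left(-704 \right)} = \left(0 + \left(-3312\right)^{2}\right) - -704 = \left(0 + 10969344\right) + 704 = 10969344 + 704 = 10970048$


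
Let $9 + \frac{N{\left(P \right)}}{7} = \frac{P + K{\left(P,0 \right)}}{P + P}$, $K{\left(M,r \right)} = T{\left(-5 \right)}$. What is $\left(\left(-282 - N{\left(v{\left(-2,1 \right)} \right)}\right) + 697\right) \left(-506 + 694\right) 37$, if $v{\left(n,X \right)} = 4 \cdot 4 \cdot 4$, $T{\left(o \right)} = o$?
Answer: $\frac{105680769}{32} \approx 3.3025 \cdot 10^{6}$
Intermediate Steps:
$v{\left(n,X \right)} = 64$ ($v{\left(n,X \right)} = 16 \cdot 4 = 64$)
$K{\left(M,r \right)} = -5$
$N{\left(P \right)} = -63 + \frac{7 \left(-5 + P\right)}{2 P}$ ($N{\left(P \right)} = -63 + 7 \frac{P - 5}{P + P} = -63 + 7 \frac{-5 + P}{2 P} = -63 + \frac{7 \left(-5 + P\right)}{2 P}$)
$\left(\left(-282 - N{\left(v{\left(-2,1 \right)} \right)}\right) + 697\right) \left(-506 + 694\right) 37 = \left(\left(-282 - \frac{7 \left(-5 - 1088\right)}{2 \cdot 64}\right) + 697\right) \left(-506 + 694\right) 37 = \left(\left(-282 - \frac{7}{2} \cdot \frac{1}{64} \left(-5 - 1088\right)\right) + 697\right) 188 \cdot 37 = \left(\left(-282 - \frac{7}{2} \cdot \frac{1}{64} \left(-1093\right)\right) + 697\right) 188 \cdot 37 = \left(\left(-282 - - \frac{7651}{128}\right) + 697\right) 188 \cdot 37 = \left(\left(-282 + \frac{7651}{128}\right) + 697\right) 188 \cdot 37 = \left(- \frac{28445}{128} + 697\right) 188 \cdot 37 = \frac{60771}{128} \cdot 188 \cdot 37 = \frac{2856237}{32} \cdot 37 = \frac{105680769}{32}$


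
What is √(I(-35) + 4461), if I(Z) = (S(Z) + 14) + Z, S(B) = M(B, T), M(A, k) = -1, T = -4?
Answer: √4439 ≈ 66.626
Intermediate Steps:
S(B) = -1
I(Z) = 13 + Z (I(Z) = (-1 + 14) + Z = 13 + Z)
√(I(-35) + 4461) = √((13 - 35) + 4461) = √(-22 + 4461) = √4439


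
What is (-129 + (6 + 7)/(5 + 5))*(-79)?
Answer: 100883/10 ≈ 10088.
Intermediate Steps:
(-129 + (6 + 7)/(5 + 5))*(-79) = (-129 + 13/10)*(-79) = -1277/10*(-79) = 100883/10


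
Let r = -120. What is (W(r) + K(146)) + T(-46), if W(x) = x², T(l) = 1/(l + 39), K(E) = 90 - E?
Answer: 100407/7 ≈ 14344.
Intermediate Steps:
T(l) = 1/(39 + l)
(W(r) + K(146)) + T(-46) = ((-120)² + (90 - 1*146)) + 1/(39 - 46) = (14400 + (90 - 146)) + 1/(-7) = (14400 - 56) - ⅐ = 14344 - ⅐ = 100407/7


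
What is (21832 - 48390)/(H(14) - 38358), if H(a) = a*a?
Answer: 13279/19081 ≈ 0.69593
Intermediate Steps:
H(a) = a**2
(21832 - 48390)/(H(14) - 38358) = (21832 - 48390)/(14**2 - 38358) = -26558/(196 - 38358) = -26558/(-38162) = -26558*(-1/38162) = 13279/19081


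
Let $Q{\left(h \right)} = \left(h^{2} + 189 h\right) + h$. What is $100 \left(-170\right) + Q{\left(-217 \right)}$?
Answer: $-11141$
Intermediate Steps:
$Q{\left(h \right)} = h^{2} + 190 h$
$100 \left(-170\right) + Q{\left(-217 \right)} = 100 \left(-170\right) - 217 \left(190 - 217\right) = -17000 - -5859 = -17000 + 5859 = -11141$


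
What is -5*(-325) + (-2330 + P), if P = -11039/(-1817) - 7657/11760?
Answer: -14948477729/21367920 ≈ -699.58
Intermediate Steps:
P = 115905871/21367920 (P = -11039*(-1/1817) - 7657*1/11760 = 11039/1817 - 7657/11760 = 115905871/21367920 ≈ 5.4243)
-5*(-325) + (-2330 + P) = -5*(-325) + (-2330 + 115905871/21367920) = 1625 - 49671347729/21367920 = -14948477729/21367920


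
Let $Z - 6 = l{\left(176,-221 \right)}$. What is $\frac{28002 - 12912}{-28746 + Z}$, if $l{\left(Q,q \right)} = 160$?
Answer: $- \frac{1509}{2858} \approx -0.52799$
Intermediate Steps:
$Z = 166$ ($Z = 6 + 160 = 166$)
$\frac{28002 - 12912}{-28746 + Z} = \frac{28002 - 12912}{-28746 + 166} = \frac{15090}{-28580} = 15090 \left(- \frac{1}{28580}\right) = - \frac{1509}{2858}$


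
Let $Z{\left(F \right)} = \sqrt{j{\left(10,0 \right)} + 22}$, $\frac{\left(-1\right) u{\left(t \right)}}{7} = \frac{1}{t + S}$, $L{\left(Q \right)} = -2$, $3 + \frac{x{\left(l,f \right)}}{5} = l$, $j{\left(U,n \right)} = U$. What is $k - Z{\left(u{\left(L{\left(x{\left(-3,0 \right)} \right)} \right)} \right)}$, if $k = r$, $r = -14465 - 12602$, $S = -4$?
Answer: $-27067 - 4 \sqrt{2} \approx -27073.0$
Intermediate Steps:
$x{\left(l,f \right)} = -15 + 5 l$
$u{\left(t \right)} = - \frac{7}{-4 + t}$ ($u{\left(t \right)} = - \frac{7}{t - 4} = - \frac{7}{-4 + t}$)
$Z{\left(F \right)} = 4 \sqrt{2}$ ($Z{\left(F \right)} = \sqrt{10 + 22} = \sqrt{32} = 4 \sqrt{2}$)
$r = -27067$ ($r = -14465 - 12602 = -27067$)
$k = -27067$
$k - Z{\left(u{\left(L{\left(x{\left(-3,0 \right)} \right)} \right)} \right)} = -27067 - 4 \sqrt{2}$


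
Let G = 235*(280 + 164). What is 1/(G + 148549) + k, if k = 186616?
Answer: 47193133625/252889 ≈ 1.8662e+5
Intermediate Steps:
G = 104340 (G = 235*444 = 104340)
1/(G + 148549) + k = 1/(104340 + 148549) + 186616 = 1/252889 + 186616 = 47193133625/252889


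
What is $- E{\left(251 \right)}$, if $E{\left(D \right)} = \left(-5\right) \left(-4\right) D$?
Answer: $-5020$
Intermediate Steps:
$E{\left(D \right)} = 20 D$
$- E{\left(251 \right)} = - 20 \cdot 251 = \left(-1\right) 5020 = -5020$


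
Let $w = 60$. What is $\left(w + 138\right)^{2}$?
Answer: $39204$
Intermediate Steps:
$\left(w + 138\right)^{2} = \left(60 + 138\right)^{2} = 198^{2} = 39204$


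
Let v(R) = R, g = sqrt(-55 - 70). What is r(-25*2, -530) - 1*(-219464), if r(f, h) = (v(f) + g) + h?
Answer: 218884 + 5*I*sqrt(5) ≈ 2.1888e+5 + 11.18*I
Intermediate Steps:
g = 5*I*sqrt(5) (g = sqrt(-125) = 5*I*sqrt(5) ≈ 11.18*I)
r(f, h) = f + h + 5*I*sqrt(5) (r(f, h) = (f + 5*I*sqrt(5)) + h = f + h + 5*I*sqrt(5))
r(-25*2, -530) - 1*(-219464) = (-25*2 - 530 + 5*I*sqrt(5)) - 1*(-219464) = (-50 - 530 + 5*I*sqrt(5)) + 219464 = (-580 + 5*I*sqrt(5)) + 219464 = 218884 + 5*I*sqrt(5)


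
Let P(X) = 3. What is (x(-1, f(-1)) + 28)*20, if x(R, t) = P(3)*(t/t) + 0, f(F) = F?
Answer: 620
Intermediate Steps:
x(R, t) = 3 (x(R, t) = 3*(t/t) + 0 = 3*1 + 0 = 3 + 0 = 3)
(x(-1, f(-1)) + 28)*20 = (3 + 28)*20 = 31*20 = 620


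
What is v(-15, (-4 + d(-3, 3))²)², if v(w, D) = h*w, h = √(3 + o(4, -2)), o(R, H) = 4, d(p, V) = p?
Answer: 1575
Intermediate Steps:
h = √7 (h = √(3 + 4) = √7 ≈ 2.6458)
v(w, D) = w*√7 (v(w, D) = √7*w = w*√7)
v(-15, (-4 + d(-3, 3))²)² = (-15*√7)² = 1575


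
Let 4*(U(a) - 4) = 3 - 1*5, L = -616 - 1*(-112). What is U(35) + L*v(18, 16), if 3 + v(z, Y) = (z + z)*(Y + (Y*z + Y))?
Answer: -11609129/2 ≈ -5.8046e+6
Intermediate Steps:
L = -504 (L = -616 + 112 = -504)
U(a) = 7/2 (U(a) = 4 + (3 - 1*5)/4 = 4 + (3 - 5)/4 = 4 + (¼)*(-2) = 4 - ½ = 7/2)
v(z, Y) = -3 + 2*z*(2*Y + Y*z) (v(z, Y) = -3 + (z + z)*(Y + (Y*z + Y)) = -3 + (2*z)*(Y + (Y + Y*z)) = -3 + (2*z)*(2*Y + Y*z) = -3 + 2*z*(2*Y + Y*z))
U(35) + L*v(18, 16) = 7/2 - 504*(-3 + 2*16*18² + 4*16*18) = 7/2 - 504*(-3 + 2*16*324 + 1152) = 7/2 - 504*(-3 + 10368 + 1152) = 7/2 - 504*11517 = 7/2 - 5804568 = -11609129/2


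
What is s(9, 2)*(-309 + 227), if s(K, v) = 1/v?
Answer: -41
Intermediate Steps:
s(K, v) = 1/v
s(9, 2)*(-309 + 227) = (-309 + 227)/2 = (½)*(-82) = -41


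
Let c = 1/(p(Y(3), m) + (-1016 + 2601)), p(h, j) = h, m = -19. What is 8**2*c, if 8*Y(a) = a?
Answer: 512/12683 ≈ 0.040369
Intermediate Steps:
Y(a) = a/8
c = 8/12683 (c = 1/((1/8)*3 + (-1016 + 2601)) = 1/(3/8 + 1585) = 1/(12683/8) = 8/12683 ≈ 0.00063077)
8**2*c = 8**2*(8/12683) = 64*(8/12683) = 512/12683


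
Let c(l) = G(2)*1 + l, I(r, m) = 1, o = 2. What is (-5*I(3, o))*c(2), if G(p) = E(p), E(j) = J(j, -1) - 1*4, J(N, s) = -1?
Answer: 15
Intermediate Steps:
E(j) = -5 (E(j) = -1 - 1*4 = -1 - 4 = -5)
G(p) = -5
c(l) = -5 + l (c(l) = -5*1 + l = -5 + l)
(-5*I(3, o))*c(2) = (-5*1)*(-5 + 2) = -5*(-3) = 15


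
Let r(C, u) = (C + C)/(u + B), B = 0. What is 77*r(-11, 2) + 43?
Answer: -804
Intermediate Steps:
r(C, u) = 2*C/u (r(C, u) = (C + C)/(u + 0) = (2*C)/u = 2*C/u)
77*r(-11, 2) + 43 = 77*(2*(-11)/2) + 43 = 77*(2*(-11)*(½)) + 43 = 77*(-11) + 43 = -847 + 43 = -804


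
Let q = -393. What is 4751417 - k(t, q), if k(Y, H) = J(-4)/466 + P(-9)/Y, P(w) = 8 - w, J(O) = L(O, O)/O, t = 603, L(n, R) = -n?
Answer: 1335138666847/280998 ≈ 4.7514e+6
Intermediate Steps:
J(O) = -1 (J(O) = (-O)/O = -1)
k(Y, H) = -1/466 + 17/Y (k(Y, H) = -1/466 + (8 - 1*(-9))/Y = -1*1/466 + (8 + 9)/Y = -1/466 + 17/Y)
4751417 - k(t, q) = 4751417 - (7922 - 1*603)/(466*603) = 4751417 - (7922 - 603)/(466*603) = 4751417 - 7319/(466*603) = 4751417 - 1*7319/280998 = 4751417 - 7319/280998 = 1335138666847/280998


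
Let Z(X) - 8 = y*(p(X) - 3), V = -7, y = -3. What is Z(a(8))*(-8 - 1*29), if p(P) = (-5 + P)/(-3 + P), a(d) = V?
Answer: -2479/5 ≈ -495.80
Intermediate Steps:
a(d) = -7
p(P) = (-5 + P)/(-3 + P)
Z(X) = 17 - 3*(-5 + X)/(-3 + X) (Z(X) = 8 - 3*((-5 + X)/(-3 + X) - 3) = 8 - 3*(-3 + (-5 + X)/(-3 + X)) = 8 + (9 - 3*(-5 + X)/(-3 + X)) = 17 - 3*(-5 + X)/(-3 + X))
Z(a(8))*(-8 - 1*29) = (2*(-18 + 7*(-7))/(-3 - 7))*(-8 - 1*29) = (2*(-18 - 49)/(-10))*(-8 - 29) = (2*(-⅒)*(-67))*(-37) = (67/5)*(-37) = -2479/5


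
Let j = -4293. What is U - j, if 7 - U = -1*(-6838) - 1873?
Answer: -665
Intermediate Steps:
U = -4958 (U = 7 - (-1*(-6838) - 1873) = 7 - (6838 - 1873) = 7 - 1*4965 = 7 - 4965 = -4958)
U - j = -4958 - 1*(-4293) = -4958 + 4293 = -665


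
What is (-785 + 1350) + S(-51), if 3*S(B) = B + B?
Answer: 531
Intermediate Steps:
S(B) = 2*B/3 (S(B) = (B + B)/3 = (2*B)/3 = 2*B/3)
(-785 + 1350) + S(-51) = (-785 + 1350) + (2/3)*(-51) = 565 - 34 = 531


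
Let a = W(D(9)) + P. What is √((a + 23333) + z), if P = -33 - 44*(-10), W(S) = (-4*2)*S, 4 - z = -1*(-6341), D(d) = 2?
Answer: √17387 ≈ 131.86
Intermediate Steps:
z = -6337 (z = 4 - (-1)*(-6341) = 4 - 1*6341 = 4 - 6341 = -6337)
W(S) = -8*S
P = 407 (P = -33 + 440 = 407)
a = 391 (a = -8*2 + 407 = -16 + 407 = 391)
√((a + 23333) + z) = √((391 + 23333) - 6337) = √(23724 - 6337) = √17387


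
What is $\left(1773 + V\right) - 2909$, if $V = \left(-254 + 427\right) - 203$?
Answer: $-1166$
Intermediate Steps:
$V = -30$ ($V = 173 - 203 = -30$)
$\left(1773 + V\right) - 2909 = \left(1773 - 30\right) - 2909 = 1743 - 2909 = -1166$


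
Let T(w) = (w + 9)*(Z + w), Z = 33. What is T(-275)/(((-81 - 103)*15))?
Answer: -16093/690 ≈ -23.323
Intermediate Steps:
T(w) = (9 + w)*(33 + w) (T(w) = (w + 9)*(33 + w) = (9 + w)*(33 + w))
T(-275)/(((-81 - 103)*15)) = (297 + (-275)² + 42*(-275))/(((-81 - 103)*15)) = (297 + 75625 - 11550)/((-184*15)) = 64372/(-2760) = 64372*(-1/2760) = -16093/690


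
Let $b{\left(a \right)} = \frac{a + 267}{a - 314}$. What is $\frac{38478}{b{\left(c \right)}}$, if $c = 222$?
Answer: $- \frac{1179992}{163} \approx -7239.2$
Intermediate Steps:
$b{\left(a \right)} = \frac{267 + a}{-314 + a}$
$\frac{38478}{b{\left(c \right)}} = \frac{38478}{\frac{1}{-314 + 222} \left(267 + 222\right)} = \frac{38478}{\frac{1}{-92} \cdot 489} = \frac{38478}{\left(- \frac{1}{92}\right) 489} = \frac{38478}{- \frac{489}{92}} = 38478 \left(- \frac{92}{489}\right) = - \frac{1179992}{163}$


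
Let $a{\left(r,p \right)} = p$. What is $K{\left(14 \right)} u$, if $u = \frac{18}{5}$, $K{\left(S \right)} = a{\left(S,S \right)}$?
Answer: $\frac{252}{5} \approx 50.4$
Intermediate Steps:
$K{\left(S \right)} = S$
$u = \frac{18}{5}$ ($u = 18 \cdot \frac{1}{5} = \frac{18}{5} \approx 3.6$)
$K{\left(14 \right)} u = 14 \cdot \frac{18}{5} = \frac{252}{5}$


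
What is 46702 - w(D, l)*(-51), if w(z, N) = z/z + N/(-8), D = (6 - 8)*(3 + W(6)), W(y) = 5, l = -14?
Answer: 187369/4 ≈ 46842.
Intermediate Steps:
D = -16 (D = (6 - 8)*(3 + 5) = -2*8 = -16)
w(z, N) = 1 - N/8 (w(z, N) = 1 + N*(-⅛) = 1 - N/8)
46702 - w(D, l)*(-51) = 46702 - (1 - ⅛*(-14))*(-51) = 46702 - (1 + 7/4)*(-51) = 46702 - 11*(-51)/4 = 46702 - 1*(-561/4) = 46702 + 561/4 = 187369/4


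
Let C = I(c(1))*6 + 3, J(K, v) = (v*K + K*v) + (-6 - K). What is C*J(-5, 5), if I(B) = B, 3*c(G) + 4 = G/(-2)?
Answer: 306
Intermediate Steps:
c(G) = -4/3 - G/6 (c(G) = -4/3 + (G/(-2))/3 = -4/3 + (G*(-½))/3 = -4/3 + (-G/2)/3 = -4/3 - G/6)
J(K, v) = -6 - K + 2*K*v (J(K, v) = (K*v + K*v) + (-6 - K) = 2*K*v + (-6 - K) = -6 - K + 2*K*v)
C = -6 (C = (-4/3 - ⅙*1)*6 + 3 = (-4/3 - ⅙)*6 + 3 = -3/2*6 + 3 = -9 + 3 = -6)
C*J(-5, 5) = -6*(-6 - 1*(-5) + 2*(-5)*5) = -6*(-6 + 5 - 50) = -6*(-51) = 306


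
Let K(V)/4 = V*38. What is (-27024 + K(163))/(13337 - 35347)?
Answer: 1124/11005 ≈ 0.10214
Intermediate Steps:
K(V) = 152*V (K(V) = 4*(V*38) = 4*(38*V) = 152*V)
(-27024 + K(163))/(13337 - 35347) = (-27024 + 152*163)/(13337 - 35347) = (-27024 + 24776)/(-22010) = -2248*(-1/22010) = 1124/11005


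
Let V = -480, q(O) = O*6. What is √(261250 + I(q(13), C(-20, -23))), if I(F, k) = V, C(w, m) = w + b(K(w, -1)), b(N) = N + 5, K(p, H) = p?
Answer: √260770 ≈ 510.66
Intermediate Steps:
b(N) = 5 + N
q(O) = 6*O
C(w, m) = 5 + 2*w (C(w, m) = w + (5 + w) = 5 + 2*w)
I(F, k) = -480
√(261250 + I(q(13), C(-20, -23))) = √(261250 - 480) = √260770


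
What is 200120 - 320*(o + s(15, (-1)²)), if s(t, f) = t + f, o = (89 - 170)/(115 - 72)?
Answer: 8410920/43 ≈ 1.9560e+5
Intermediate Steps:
o = -81/43 ≈ -1.8837
s(t, f) = f + t
200120 - 320*(o + s(15, (-1)²)) = 200120 - 320*(-81/43 + ((-1)² + 15)) = 200120 - 320*(-81/43 + (1 + 15)) = 200120 - 320*(-81/43 + 16) = 200120 - 320*607/43 = 200120 - 194240/43 = 8410920/43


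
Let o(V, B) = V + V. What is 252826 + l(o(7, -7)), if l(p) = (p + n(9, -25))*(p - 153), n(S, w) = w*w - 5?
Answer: 164700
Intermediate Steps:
n(S, w) = -5 + w² (n(S, w) = w² - 5 = -5 + w²)
o(V, B) = 2*V
l(p) = (-153 + p)*(620 + p) (l(p) = (p + (-5 + (-25)²))*(p - 153) = (p + (-5 + 625))*(-153 + p) = (p + 620)*(-153 + p) = (620 + p)*(-153 + p) = (-153 + p)*(620 + p))
252826 + l(o(7, -7)) = 252826 + (-94860 + (2*7)² + 467*(2*7)) = 252826 + (-94860 + 14² + 467*14) = 252826 + (-94860 + 196 + 6538) = 252826 - 88126 = 164700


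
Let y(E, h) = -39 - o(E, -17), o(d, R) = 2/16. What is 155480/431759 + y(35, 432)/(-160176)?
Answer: 199368456407/553259436672 ≈ 0.36035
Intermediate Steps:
o(d, R) = ⅛ (o(d, R) = 2*(1/16) = ⅛)
y(E, h) = -313/8 (y(E, h) = -39 - 1*⅛ = -39 - ⅛ = -313/8)
155480/431759 + y(35, 432)/(-160176) = 155480/431759 - 313/8/(-160176) = 155480*(1/431759) - 313/8*(-1/160176) = 155480/431759 + 313/1281408 = 199368456407/553259436672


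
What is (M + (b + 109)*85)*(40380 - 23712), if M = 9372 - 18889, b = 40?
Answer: 52470864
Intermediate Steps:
M = -9517
(M + (b + 109)*85)*(40380 - 23712) = (-9517 + (40 + 109)*85)*(40380 - 23712) = (-9517 + 149*85)*16668 = (-9517 + 12665)*16668 = 3148*16668 = 52470864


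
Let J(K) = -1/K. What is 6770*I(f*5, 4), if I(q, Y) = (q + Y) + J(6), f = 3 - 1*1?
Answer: 280955/3 ≈ 93652.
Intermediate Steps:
f = 2 (f = 3 - 1 = 2)
I(q, Y) = -⅙ + Y + q (I(q, Y) = (q + Y) - 1/6 = (Y + q) - 1*⅙ = (Y + q) - ⅙ = -⅙ + Y + q)
6770*I(f*5, 4) = 6770*(-⅙ + 4 + 2*5) = 6770*(-⅙ + 4 + 10) = 6770*(83/6) = 280955/3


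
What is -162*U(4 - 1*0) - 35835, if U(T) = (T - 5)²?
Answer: -35997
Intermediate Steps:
U(T) = (-5 + T)²
-162*U(4 - 1*0) - 35835 = -162*(-5 + (4 - 1*0))² - 35835 = -162*(-5 + (4 + 0))² - 35835 = -162*(-5 + 4)² - 35835 = -162*(-1)² - 35835 = -162*1 - 35835 = -162 - 35835 = -35997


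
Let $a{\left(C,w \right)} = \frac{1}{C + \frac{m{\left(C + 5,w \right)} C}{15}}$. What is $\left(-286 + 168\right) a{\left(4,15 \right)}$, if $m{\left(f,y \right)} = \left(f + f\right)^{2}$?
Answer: $- \frac{295}{226} \approx -1.3053$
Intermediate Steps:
$m{\left(f,y \right)} = 4 f^{2}$ ($m{\left(f,y \right)} = \left(2 f\right)^{2} = 4 f^{2}$)
$a{\left(C,w \right)} = \frac{1}{C + \frac{4 C \left(5 + C\right)^{2}}{15}}$ ($a{\left(C,w \right)} = \frac{1}{C + \frac{4 \left(C + 5\right)^{2} C}{15}} = \frac{1}{C + 4 \left(5 + C\right)^{2} C \frac{1}{15}} = \frac{1}{C + 4 C \left(5 + C\right)^{2} \cdot \frac{1}{15}} = \frac{1}{C + \frac{4 C \left(5 + C\right)^{2}}{15}}$)
$\left(-286 + 168\right) a{\left(4,15 \right)} = \left(-286 + 168\right) \frac{15}{4 \left(15 + 4 \left(5 + 4\right)^{2}\right)} = - 118 \cdot 15 \cdot \frac{1}{4} \frac{1}{15 + 4 \cdot 9^{2}} = - 118 \cdot 15 \cdot \frac{1}{4} \frac{1}{15 + 4 \cdot 81} = - 118 \cdot 15 \cdot \frac{1}{4} \frac{1}{15 + 324} = - 118 \cdot 15 \cdot \frac{1}{4} \cdot \frac{1}{339} = \left(-118\right) \frac{5}{452} = - \frac{295}{226}$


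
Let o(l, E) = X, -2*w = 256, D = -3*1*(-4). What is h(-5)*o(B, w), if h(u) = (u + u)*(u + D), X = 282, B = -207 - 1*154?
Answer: -19740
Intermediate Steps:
B = -361 (B = -207 - 154 = -361)
D = 12 (D = -3*(-4) = 12)
w = -128 (w = -½*256 = -128)
o(l, E) = 282
h(u) = 2*u*(12 + u) (h(u) = (u + u)*(u + 12) = (2*u)*(12 + u) = 2*u*(12 + u))
h(-5)*o(B, w) = (2*(-5)*(12 - 5))*282 = (2*(-5)*7)*282 = -70*282 = -19740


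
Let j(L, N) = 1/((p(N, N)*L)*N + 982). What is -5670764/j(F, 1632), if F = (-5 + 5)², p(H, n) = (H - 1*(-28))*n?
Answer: -5568690248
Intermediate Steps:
p(H, n) = n*(28 + H) (p(H, n) = (H + 28)*n = (28 + H)*n = n*(28 + H))
F = 0 (F = 0² = 0)
j(L, N) = 1/(982 + L*N²*(28 + N)) (j(L, N) = 1/(((N*(28 + N))*L)*N + 982) = 1/((L*N*(28 + N))*N + 982) = 1/(L*N²*(28 + N) + 982) = 1/(982 + L*N²*(28 + N)))
-5670764/j(F, 1632) = -5670764/(1/(982 + 0*1632²*(28 + 1632))) = -5670764/(1/(982 + 0*2663424*1660)) = -5670764/(1/(982 + 0)) = -5670764/(1/982) = -5670764/1/982 = -5670764*982 = -5568690248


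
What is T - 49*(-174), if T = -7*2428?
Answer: -8470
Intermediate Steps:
T = -16996
T - 49*(-174) = -16996 - 49*(-174) = -16996 - 1*(-8526) = -16996 + 8526 = -8470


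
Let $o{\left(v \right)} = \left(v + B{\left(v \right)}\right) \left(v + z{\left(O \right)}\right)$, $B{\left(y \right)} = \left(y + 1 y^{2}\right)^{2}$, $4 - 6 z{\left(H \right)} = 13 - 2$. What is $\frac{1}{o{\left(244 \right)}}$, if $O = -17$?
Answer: $\frac{3}{2603403037154} \approx 1.1523 \cdot 10^{-12}$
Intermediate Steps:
$z{\left(H \right)} = - \frac{7}{6}$ ($z{\left(H \right)} = \frac{2}{3} - \frac{13 - 2}{6} = \frac{2}{3} - \frac{11}{6} = - \frac{7}{6}$)
$B{\left(y \right)} = \left(y + y^{2}\right)^{2}$
$o{\left(v \right)} = \left(- \frac{7}{6} + v\right) \left(v + v^{2} \left(1 + v\right)^{2}\right)$ ($o{\left(v \right)} = \left(v + v^{2} \left(1 + v\right)^{2}\right) \left(v - \frac{7}{6}\right) = \left(v + v^{2} \left(1 + v\right)^{2}\right) \left(- \frac{7}{6} + v\right) = \left(- \frac{7}{6} + v\right) \left(v + v^{2} \left(1 + v\right)^{2}\right)$)
$\frac{1}{o{\left(244 \right)}} = \frac{1}{\frac{1}{6} \cdot 244 \left(-7 - 244 - 8 \cdot 244^{2} + 5 \cdot 244^{3} + 6 \cdot 244^{4}\right)} = \frac{1}{\frac{1}{6} \cdot 244 \left(-7 - 244 - 476288 + 5 \cdot 14526784 + 6 \cdot 3544535296\right)} = \frac{1}{\frac{1}{6} \cdot 244 \left(-7 - 244 - 476288 + 72633920 + 21267211776\right)} = \frac{1}{\frac{1}{6} \cdot 244 \cdot 21339369157} = \frac{1}{\frac{2603403037154}{3}} = \frac{3}{2603403037154}$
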